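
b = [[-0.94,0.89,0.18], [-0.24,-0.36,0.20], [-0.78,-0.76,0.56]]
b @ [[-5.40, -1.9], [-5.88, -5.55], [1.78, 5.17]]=[[0.16,-2.22], [3.77,3.49], [9.68,8.60]]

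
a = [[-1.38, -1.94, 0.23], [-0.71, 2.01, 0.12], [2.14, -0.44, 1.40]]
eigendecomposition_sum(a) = [[-1.66,-0.81,0.14], [-0.33,-0.16,0.03], [1.03,0.5,-0.09]] + [[0.24,  -1.83,  -0.2], [-0.35,  2.66,  0.29], [0.82,  -6.21,  -0.68]] + [[0.04, 0.69, 0.29], [-0.03, -0.49, -0.20], [0.29, 5.27, 2.17]]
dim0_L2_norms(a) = [2.64, 2.83, 1.42]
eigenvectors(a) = [[0.84, 0.26, 0.13],[0.17, -0.38, -0.09],[-0.52, 0.89, 0.99]]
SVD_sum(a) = [[0.41,-0.52,0.24], [-1.08,1.36,-0.64], [1.19,-1.51,0.71]] + [[-1.59, -1.48, -0.48],[0.61, 0.57, 0.19],[1.10, 1.02, 0.33]] + [[-0.20, 0.06, 0.47], [-0.25, 0.08, 0.57], [-0.15, 0.05, 0.36]]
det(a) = -7.30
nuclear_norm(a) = 6.59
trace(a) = 2.03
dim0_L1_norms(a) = [4.23, 4.39, 1.75]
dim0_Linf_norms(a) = [2.14, 2.01, 1.4]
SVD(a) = [[0.25,-0.78,-0.57], [-0.65,0.3,-0.70], [0.72,0.54,-0.43]] @ diag([2.8529045596457476, 2.8392592704939563, 0.9012448992735747]) @ [[0.58,-0.74,0.35],[0.71,0.67,0.22],[0.39,-0.12,-0.91]]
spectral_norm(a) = 2.85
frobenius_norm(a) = 4.12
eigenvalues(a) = [-1.91, 2.22, 1.72]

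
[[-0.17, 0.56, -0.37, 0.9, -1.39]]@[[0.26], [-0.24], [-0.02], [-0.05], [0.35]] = [[-0.7]]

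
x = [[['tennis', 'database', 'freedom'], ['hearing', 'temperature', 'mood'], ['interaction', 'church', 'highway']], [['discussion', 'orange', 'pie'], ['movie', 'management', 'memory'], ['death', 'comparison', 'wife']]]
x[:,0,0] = ['tennis', 'discussion']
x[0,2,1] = 'church'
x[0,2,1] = 'church'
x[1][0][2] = 'pie'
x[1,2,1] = 'comparison'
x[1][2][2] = 'wife'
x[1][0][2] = 'pie'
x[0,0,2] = 'freedom'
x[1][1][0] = 'movie'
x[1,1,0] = 'movie'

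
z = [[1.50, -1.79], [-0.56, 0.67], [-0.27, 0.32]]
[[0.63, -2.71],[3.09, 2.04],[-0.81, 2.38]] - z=[[-0.87, -0.92], [3.65, 1.37], [-0.54, 2.06]]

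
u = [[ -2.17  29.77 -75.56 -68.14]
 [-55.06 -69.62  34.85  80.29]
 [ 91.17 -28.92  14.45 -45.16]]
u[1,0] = -55.06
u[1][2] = 34.85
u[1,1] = -69.62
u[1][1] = -69.62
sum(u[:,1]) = -68.77000000000001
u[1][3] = 80.29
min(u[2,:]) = -45.16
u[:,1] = [29.77, -69.62, -28.92]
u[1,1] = -69.62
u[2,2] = 14.45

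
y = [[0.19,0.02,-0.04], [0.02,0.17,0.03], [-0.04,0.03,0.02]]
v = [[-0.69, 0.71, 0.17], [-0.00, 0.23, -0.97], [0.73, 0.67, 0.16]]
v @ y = [[-0.12,0.11,0.05],[0.04,0.01,-0.01],[0.15,0.13,-0.01]]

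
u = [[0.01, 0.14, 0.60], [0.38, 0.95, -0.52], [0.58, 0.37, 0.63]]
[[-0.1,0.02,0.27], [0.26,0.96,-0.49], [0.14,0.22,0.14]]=u @ [[0.45, -0.01, -0.18], [-0.01, 0.92, -0.18], [-0.18, -0.18, 0.49]]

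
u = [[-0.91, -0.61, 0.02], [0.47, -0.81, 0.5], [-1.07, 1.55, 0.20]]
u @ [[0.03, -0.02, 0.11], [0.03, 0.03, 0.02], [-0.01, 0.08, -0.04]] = [[-0.05, 0.00, -0.11], [-0.02, 0.01, 0.02], [0.01, 0.08, -0.09]]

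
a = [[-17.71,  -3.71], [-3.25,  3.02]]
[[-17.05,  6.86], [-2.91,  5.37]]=a@[[0.95, -0.62], [0.06, 1.11]]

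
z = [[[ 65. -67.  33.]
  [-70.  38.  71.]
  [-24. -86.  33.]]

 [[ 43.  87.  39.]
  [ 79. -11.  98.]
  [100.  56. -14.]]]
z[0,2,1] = -86.0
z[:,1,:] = [[-70.0, 38.0, 71.0], [79.0, -11.0, 98.0]]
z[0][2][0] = -24.0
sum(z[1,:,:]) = 477.0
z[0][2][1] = -86.0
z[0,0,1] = -67.0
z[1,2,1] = 56.0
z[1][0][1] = 87.0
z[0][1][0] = -70.0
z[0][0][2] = 33.0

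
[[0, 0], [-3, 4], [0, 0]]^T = [[0, -3, 0], [0, 4, 0]]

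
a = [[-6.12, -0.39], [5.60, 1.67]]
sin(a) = [[0.42, -0.03], [0.42, 1.00]]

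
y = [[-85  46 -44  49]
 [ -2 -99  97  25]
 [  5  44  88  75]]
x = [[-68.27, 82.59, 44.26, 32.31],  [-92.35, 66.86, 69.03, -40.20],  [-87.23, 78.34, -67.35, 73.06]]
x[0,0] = -68.27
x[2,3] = 73.06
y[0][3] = 49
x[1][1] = 66.86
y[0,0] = -85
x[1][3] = -40.2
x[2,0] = -87.23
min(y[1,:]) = -99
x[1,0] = -92.35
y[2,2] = 88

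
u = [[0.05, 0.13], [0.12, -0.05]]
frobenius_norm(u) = 0.19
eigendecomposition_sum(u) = [[0.09, 0.07], [0.06, 0.04]] + [[-0.04, 0.06],[0.06, -0.09]]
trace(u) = 0.00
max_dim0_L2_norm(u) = 0.14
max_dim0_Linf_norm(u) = 0.13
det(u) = -0.02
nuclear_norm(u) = 0.27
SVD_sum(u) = [[0.03,0.13],[-0.0,-0.03]] + [[0.02, -0.00], [0.12, -0.02]]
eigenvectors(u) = [[0.84,-0.58], [0.55,0.82]]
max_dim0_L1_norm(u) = 0.18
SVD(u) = [[-0.98,0.19], [0.19,0.98]] @ diag([0.13962912017836265, 0.12962912017836256]) @ [[-0.19, -0.98],[0.98, -0.19]]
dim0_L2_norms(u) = [0.13, 0.14]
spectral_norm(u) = 0.14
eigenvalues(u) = [0.13, -0.13]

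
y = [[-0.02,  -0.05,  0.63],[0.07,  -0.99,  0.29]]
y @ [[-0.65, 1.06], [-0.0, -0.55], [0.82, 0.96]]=[[0.53, 0.61], [0.19, 0.9]]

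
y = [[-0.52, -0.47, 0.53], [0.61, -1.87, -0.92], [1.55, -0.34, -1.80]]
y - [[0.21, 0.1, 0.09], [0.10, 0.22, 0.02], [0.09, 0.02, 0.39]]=[[-0.73,  -0.57,  0.44], [0.51,  -2.09,  -0.94], [1.46,  -0.36,  -2.19]]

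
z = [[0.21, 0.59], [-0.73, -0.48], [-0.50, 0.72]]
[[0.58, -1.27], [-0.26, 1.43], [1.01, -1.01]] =z @ [[-0.39, -0.71], [1.13, -1.90]]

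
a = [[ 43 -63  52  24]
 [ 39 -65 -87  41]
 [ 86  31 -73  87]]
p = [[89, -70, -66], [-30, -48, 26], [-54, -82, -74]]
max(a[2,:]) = 87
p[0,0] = 89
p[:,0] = [89, -30, -54]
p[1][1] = -48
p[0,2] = -66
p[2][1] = -82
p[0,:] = [89, -70, -66]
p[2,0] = -54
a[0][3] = 24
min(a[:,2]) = -87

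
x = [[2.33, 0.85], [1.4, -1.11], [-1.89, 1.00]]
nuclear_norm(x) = 4.99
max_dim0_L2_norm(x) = 3.31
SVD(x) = [[-0.64, 0.76], [-0.47, -0.52], [0.61, 0.40]] @ diag([3.349645995398442, 1.6417891781563119]) @ [[-0.98, 0.17], [0.17, 0.98]]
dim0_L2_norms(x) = [3.31, 1.72]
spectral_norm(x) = 3.35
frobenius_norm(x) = 3.73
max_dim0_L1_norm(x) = 5.62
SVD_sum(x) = [[2.11, -0.37], [1.55, -0.27], [-2.0, 0.35]] + [[0.22, 1.22], [-0.15, -0.84], [0.11, 0.65]]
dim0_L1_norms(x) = [5.62, 2.96]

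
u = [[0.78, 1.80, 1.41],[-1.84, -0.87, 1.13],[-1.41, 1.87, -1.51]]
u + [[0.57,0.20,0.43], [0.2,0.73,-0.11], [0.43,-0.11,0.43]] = [[1.35, 2.0, 1.84],  [-1.64, -0.14, 1.02],  [-0.98, 1.76, -1.08]]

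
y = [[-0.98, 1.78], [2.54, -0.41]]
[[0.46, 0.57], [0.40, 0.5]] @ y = [[1.00, 0.59],[0.88, 0.51]]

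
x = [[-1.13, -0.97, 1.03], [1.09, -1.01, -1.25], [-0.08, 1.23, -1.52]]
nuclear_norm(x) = 5.26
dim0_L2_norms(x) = [1.57, 1.86, 2.22]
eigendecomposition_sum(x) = [[-0.44+0.00j, -0.15-0.00j, (-0.37+0j)],[-0.23+0.00j, (-0.08-0j), (-0.19+0j)],[-0.35+0.00j, -0.12-0.00j, -0.30+0.00j]] + [[(-0.34+0.36j), -0.41-0.62j, 0.70-0.05j], [0.66+0.16j, -0.47+0.90j, -0.53-0.79j], [(0.13-0.5j), (0.68+0.37j), -0.61+0.39j]] + [[-0.34-0.36j, (-0.41+0.62j), 0.70+0.05j], [(0.66-0.16j), (-0.47-0.9j), -0.53+0.79j], [0.13+0.50j, 0.68-0.37j, -0.61-0.39j]]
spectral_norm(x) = 2.63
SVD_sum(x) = [[-0.74, -0.63, 1.39],[0.49, 0.42, -0.93],[0.73, 0.62, -1.37]] + [[0.07,-0.13,-0.02],  [0.76,-1.35,-0.2],  [-0.44,0.78,0.12]] + [[-0.47, -0.21, -0.34], [-0.16, -0.07, -0.12], [-0.36, -0.17, -0.27]]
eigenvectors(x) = [[(0.73+0j), (0.25-0.44j), 0.25+0.44j],[(0.38+0j), -0.69+0.00j, (-0.69-0j)],[(0.58+0j), (-0.01+0.52j), -0.01-0.52j]]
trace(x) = -3.66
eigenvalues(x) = [(-0.82+0j), (-1.42+1.65j), (-1.42-1.65j)]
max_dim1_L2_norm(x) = 1.96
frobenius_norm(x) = 3.30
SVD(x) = [[-0.64, 0.08, -0.76], [0.43, 0.86, -0.27], [0.63, -0.5, -0.59]] @ diag([2.632100777625754, 1.8142338155754782, 0.8122198956220809]) @ [[0.43, 0.37, -0.82], [0.49, -0.86, -0.13], [0.76, 0.34, 0.56]]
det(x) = -3.88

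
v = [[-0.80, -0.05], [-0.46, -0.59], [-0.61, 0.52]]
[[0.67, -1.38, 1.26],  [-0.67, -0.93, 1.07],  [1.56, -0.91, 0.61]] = v @ [[-0.96, 1.71, -1.53], [1.88, 0.25, -0.62]]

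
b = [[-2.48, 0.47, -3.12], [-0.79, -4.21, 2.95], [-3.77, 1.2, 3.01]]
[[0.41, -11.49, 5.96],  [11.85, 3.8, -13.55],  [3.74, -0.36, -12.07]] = b @ [[-1.26, 1.93, 1.30], [-2.20, 0.27, 1.02], [0.54, 2.19, -2.79]]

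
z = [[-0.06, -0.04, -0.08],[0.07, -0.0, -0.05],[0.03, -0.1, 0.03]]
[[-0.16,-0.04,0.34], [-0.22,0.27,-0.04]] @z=[[0.02, -0.03, 0.02], [0.03, 0.01, 0.0]]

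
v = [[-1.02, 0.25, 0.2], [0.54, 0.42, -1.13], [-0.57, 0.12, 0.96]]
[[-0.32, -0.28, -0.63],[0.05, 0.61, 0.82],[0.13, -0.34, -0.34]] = v @ [[0.5, 0.34, 0.86], [0.46, 0.44, 0.96], [0.37, -0.21, 0.04]]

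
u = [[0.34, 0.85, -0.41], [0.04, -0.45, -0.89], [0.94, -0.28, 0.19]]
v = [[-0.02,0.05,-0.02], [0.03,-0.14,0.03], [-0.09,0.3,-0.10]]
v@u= [[-0.02, -0.03, -0.04], [0.03, 0.08, 0.12], [-0.11, -0.18, -0.25]]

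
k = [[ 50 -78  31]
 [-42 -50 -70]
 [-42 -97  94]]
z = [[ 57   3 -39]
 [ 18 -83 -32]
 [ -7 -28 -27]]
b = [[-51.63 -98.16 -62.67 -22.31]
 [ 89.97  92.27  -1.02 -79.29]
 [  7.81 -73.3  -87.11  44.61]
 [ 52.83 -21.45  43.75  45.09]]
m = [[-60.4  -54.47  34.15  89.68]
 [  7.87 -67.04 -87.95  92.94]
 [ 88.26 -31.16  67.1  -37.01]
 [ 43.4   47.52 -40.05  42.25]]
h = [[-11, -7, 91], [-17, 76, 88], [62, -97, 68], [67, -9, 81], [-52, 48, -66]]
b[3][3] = 45.09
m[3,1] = 47.52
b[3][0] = 52.83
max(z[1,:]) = 18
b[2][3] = 44.61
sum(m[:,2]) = -26.750000000000007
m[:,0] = [-60.4, 7.87, 88.26, 43.4]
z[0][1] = 3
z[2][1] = -28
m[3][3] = 42.25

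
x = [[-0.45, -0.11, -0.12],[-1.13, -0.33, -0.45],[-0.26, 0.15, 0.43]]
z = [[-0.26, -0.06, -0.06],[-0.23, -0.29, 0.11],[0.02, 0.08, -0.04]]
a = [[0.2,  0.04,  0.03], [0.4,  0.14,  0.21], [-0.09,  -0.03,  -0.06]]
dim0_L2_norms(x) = [1.24, 0.38, 0.63]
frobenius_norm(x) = 1.45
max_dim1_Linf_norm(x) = 1.13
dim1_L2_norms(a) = [0.21, 0.47, 0.11]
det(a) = -0.00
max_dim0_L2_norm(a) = 0.46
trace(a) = 0.28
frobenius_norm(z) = 0.48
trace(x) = -0.35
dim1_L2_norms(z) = [0.27, 0.39, 0.09]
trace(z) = -0.59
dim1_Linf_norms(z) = [0.26, 0.29, 0.08]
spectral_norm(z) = 0.44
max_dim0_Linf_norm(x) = 1.13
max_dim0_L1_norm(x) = 1.84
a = z @ x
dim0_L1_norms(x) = [1.84, 0.59, 1.0]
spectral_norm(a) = 0.52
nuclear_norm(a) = 0.60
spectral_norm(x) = 1.35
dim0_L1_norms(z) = [0.51, 0.43, 0.21]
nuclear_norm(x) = 1.88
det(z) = 0.00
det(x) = -0.00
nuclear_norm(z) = 0.64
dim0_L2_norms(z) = [0.35, 0.31, 0.13]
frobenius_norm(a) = 0.53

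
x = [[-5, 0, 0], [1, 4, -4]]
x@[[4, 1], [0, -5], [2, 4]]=[[-20, -5], [-4, -35]]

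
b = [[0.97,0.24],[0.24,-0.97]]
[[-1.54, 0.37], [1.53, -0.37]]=b@[[-1.13, 0.27], [-1.86, 0.45]]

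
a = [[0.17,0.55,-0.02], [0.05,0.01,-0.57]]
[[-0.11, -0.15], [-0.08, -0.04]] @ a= [[-0.03,-0.06,0.09], [-0.02,-0.04,0.02]]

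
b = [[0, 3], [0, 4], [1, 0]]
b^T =[[0, 0, 1], [3, 4, 0]]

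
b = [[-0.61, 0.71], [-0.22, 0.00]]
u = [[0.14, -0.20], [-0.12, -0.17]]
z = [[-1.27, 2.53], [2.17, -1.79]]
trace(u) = -0.03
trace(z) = -3.06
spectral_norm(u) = 0.27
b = u @ z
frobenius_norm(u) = 0.32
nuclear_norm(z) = 4.73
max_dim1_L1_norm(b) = 1.32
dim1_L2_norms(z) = [2.83, 2.81]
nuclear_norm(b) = 1.11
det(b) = 0.16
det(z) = -3.22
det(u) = -0.05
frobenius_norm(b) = 0.96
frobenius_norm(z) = 3.99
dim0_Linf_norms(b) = [0.61, 0.71]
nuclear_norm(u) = 0.45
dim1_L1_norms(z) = [3.8, 3.96]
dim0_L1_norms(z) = [3.44, 4.32]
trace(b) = -0.61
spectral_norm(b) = 0.95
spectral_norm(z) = 3.90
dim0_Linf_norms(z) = [2.17, 2.53]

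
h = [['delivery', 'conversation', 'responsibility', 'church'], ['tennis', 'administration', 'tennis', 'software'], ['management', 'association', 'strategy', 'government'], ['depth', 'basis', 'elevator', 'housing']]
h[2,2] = 'strategy'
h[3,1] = 'basis'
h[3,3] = 'housing'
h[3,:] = ['depth', 'basis', 'elevator', 'housing']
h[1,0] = 'tennis'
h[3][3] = 'housing'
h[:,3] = ['church', 'software', 'government', 'housing']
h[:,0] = ['delivery', 'tennis', 'management', 'depth']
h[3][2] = 'elevator'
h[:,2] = ['responsibility', 'tennis', 'strategy', 'elevator']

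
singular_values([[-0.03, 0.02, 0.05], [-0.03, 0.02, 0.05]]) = [0.09, 0.0]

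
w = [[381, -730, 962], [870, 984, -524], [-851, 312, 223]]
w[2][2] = 223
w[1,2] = -524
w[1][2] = -524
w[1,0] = 870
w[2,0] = -851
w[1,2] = -524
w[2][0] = -851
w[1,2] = -524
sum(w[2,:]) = -316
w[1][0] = 870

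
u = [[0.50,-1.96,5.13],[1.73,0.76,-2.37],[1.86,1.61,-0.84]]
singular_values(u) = [6.23, 2.61, 0.89]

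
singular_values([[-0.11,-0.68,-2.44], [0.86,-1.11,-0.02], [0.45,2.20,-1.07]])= [2.75, 2.47, 0.97]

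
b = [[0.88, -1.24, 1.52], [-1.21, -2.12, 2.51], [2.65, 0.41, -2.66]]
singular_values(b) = [5.04, 2.3, 0.65]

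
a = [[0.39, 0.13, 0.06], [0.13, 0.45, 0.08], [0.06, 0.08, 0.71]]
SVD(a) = [[0.27,0.56,-0.78], [0.35,0.70,0.62], [0.9,-0.44,-0.01]] @ diag([0.7586925647158179, 0.5047451097794168, 0.28656232550476546]) @ [[0.27, 0.35, 0.9], [0.56, 0.7, -0.44], [-0.78, 0.62, -0.01]]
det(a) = 0.11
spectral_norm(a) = 0.76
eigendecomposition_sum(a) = [[0.17, -0.14, 0.00], [-0.14, 0.11, -0.00], [0.00, -0.0, 0.0]] + [[0.16, 0.20, -0.12], [0.2, 0.25, -0.15], [-0.12, -0.15, 0.1]] + [[0.05, 0.07, 0.18], [0.07, 0.09, 0.24], [0.18, 0.24, 0.61]]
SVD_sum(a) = [[0.05, 0.07, 0.18], [0.07, 0.09, 0.24], [0.18, 0.24, 0.61]] + [[0.16, 0.20, -0.12],  [0.2, 0.25, -0.15],  [-0.12, -0.15, 0.1]] + [[0.17, -0.14, 0.00], [-0.14, 0.11, -0.00], [0.0, -0.0, 0.0]]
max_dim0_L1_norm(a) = 0.85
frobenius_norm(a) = 0.96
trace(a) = 1.55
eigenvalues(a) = [0.29, 0.5, 0.76]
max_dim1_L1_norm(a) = 0.85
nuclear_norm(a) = 1.55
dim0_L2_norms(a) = [0.42, 0.48, 0.72]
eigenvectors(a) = [[0.78, -0.56, 0.27],  [-0.62, -0.7, 0.35],  [0.01, 0.44, 0.9]]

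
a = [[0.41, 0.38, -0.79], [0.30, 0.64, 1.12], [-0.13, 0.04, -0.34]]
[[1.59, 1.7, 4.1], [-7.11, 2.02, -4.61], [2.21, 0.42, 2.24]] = a @ [[-4.74, -0.72, -2.81], [-0.58, 4.3, 3.12], [-4.75, -0.46, -5.15]]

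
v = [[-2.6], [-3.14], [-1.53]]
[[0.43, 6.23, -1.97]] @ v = [[-17.67]]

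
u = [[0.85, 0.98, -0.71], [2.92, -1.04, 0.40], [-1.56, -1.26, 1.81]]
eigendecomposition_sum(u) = [[-0.55, 0.43, -0.15], [1.81, -1.4, 0.50], [0.39, -0.30, 0.11]] + [[1.24, 0.52, -0.64], [0.66, 0.28, -0.34], [-2.62, -1.09, 1.35]] + [[0.16, 0.03, 0.08], [0.45, 0.09, 0.24], [0.68, 0.13, 0.35]]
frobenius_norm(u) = 4.39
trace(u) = 1.62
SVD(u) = [[-0.31,0.36,0.88],[-0.73,-0.68,0.02],[0.60,-0.64,0.48]] @ diag([3.514383056990321, 2.603694718179685, 0.3495504874300375]) @ [[-0.95, -0.09, 0.29], [-0.26, 0.72, -0.65], [0.15, 0.69, 0.71]]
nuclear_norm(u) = 6.47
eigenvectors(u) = [[-0.29, 0.42, 0.19], [0.94, 0.22, 0.54], [0.20, -0.88, 0.82]]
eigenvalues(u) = [-1.85, 2.87, 0.6]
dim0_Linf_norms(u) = [2.92, 1.26, 1.81]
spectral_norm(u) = 3.51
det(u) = -3.20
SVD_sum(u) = [[1.05,0.10,-0.32], [2.45,0.22,-0.75], [-2.02,-0.19,0.62]] + [[-0.25, 0.67, -0.61], [0.47, -1.27, 1.15], [0.44, -1.19, 1.07]] + [[0.05, 0.21, 0.22], [0.0, 0.00, 0.00], [0.03, 0.12, 0.12]]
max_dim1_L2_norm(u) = 3.13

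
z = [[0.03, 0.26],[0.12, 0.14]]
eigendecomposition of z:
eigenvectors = [[-0.89, -0.73], [0.45, -0.68]]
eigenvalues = [-0.1, 0.27]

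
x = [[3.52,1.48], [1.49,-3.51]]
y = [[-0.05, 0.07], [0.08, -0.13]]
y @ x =[[-0.07,  -0.32], [0.09,  0.57]]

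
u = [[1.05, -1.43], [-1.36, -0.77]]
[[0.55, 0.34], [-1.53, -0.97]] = u@[[0.95, 0.60],[0.31, 0.20]]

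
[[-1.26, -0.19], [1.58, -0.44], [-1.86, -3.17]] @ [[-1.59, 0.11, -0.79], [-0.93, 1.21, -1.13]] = [[2.18, -0.37, 1.21], [-2.1, -0.36, -0.75], [5.91, -4.04, 5.05]]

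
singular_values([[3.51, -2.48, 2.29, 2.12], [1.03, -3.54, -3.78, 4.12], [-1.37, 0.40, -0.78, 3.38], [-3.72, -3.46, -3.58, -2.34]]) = [7.68, 7.29, 4.05, 1.63]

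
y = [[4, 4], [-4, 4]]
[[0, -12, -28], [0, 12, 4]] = y @ [[0, -3, -4], [0, 0, -3]]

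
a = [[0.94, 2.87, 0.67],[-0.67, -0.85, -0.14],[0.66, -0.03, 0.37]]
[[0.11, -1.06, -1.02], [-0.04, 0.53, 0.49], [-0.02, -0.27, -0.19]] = a @ [[0.01, -0.52, -0.43], [0.05, -0.24, -0.27], [-0.06, 0.17, 0.23]]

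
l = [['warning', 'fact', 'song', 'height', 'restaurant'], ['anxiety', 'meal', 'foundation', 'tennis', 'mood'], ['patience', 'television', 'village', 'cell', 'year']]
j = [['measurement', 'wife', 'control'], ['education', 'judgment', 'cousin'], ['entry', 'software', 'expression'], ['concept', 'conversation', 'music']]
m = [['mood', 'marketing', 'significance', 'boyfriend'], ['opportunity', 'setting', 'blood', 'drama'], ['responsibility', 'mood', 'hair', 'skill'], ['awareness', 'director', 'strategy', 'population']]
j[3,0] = 'concept'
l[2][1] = 'television'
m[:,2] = ['significance', 'blood', 'hair', 'strategy']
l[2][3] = 'cell'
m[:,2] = ['significance', 'blood', 'hair', 'strategy']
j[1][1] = 'judgment'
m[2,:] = ['responsibility', 'mood', 'hair', 'skill']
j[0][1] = 'wife'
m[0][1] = 'marketing'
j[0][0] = 'measurement'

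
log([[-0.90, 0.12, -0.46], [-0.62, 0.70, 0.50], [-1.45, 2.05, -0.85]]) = [[(-0.08+2.96j), (-0.4+0.36j), (0.33+0.12j)], [(-0.32+1.09j), (0.09+0.95j), (0.14-0.73j)], [0.40+1.14j, (-0.01-2.3j), 0.35+2.37j]]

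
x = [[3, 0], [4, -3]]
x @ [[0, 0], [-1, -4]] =[[0, 0], [3, 12]]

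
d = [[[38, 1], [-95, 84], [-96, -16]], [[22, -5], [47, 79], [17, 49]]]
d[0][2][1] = -16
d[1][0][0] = 22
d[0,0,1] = 1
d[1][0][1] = -5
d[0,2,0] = -96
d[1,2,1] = 49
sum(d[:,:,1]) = 192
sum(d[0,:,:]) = -84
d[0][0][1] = 1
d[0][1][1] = 84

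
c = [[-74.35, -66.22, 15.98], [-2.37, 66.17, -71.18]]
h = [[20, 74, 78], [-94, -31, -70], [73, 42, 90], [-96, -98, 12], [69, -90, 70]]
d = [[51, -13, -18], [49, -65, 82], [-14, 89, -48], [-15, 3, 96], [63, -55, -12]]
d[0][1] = -13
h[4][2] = 70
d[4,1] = -55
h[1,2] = -70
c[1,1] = 66.17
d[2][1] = 89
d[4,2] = -12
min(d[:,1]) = -65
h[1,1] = -31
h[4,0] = 69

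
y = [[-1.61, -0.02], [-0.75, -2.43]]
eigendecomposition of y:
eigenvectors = [[0.75, 0.02], [-0.67, 1.00]]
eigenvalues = [-1.59, -2.45]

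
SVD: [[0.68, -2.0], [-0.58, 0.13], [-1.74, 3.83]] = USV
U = [[-0.45, -0.35],  [0.07, -0.93],  [0.89, -0.1]]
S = [4.72, 0.51]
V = [[-0.40, 0.92], [0.92, 0.40]]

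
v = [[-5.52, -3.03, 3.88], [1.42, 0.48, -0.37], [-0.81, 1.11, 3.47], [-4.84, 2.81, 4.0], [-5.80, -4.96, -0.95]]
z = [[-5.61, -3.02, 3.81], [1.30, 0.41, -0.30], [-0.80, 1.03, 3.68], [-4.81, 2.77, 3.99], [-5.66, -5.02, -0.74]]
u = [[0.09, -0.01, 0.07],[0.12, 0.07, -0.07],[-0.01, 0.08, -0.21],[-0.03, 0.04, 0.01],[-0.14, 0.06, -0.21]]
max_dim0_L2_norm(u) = 0.31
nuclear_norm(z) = 20.53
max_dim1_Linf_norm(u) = 0.21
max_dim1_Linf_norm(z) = 5.66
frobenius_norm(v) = 13.32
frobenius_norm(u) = 0.40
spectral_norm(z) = 10.96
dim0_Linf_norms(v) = [5.8, 4.96, 4.0]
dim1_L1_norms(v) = [12.43, 2.27, 5.39, 11.65, 11.71]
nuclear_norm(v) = 20.61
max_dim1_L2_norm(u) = 0.26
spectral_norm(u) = 0.35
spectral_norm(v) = 10.95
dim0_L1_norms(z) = [18.18, 12.25, 12.52]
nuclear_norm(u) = 0.58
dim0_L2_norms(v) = [9.5, 6.57, 6.64]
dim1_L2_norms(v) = [7.4, 1.54, 3.73, 6.88, 7.69]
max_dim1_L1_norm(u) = 0.41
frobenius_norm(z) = 13.30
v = z + u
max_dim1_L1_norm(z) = 12.44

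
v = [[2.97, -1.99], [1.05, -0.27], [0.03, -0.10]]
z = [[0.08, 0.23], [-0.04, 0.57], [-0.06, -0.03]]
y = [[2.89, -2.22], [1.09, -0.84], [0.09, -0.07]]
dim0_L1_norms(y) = [4.07, 3.13]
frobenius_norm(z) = 0.62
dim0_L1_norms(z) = [0.18, 0.83]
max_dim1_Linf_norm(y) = 2.89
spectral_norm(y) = 3.90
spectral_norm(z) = 0.62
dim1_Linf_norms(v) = [2.97, 1.05, 0.1]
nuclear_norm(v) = 4.07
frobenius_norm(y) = 3.90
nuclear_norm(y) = 3.90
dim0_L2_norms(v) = [3.15, 2.01]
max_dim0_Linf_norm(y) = 2.89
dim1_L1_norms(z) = [0.31, 0.61, 0.09]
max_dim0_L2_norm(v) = 3.15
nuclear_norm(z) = 0.72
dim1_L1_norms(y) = [5.11, 1.93, 0.16]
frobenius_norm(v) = 3.74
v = z + y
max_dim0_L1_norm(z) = 0.83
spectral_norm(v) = 3.72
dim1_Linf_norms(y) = [2.89, 1.09, 0.09]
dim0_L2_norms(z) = [0.11, 0.62]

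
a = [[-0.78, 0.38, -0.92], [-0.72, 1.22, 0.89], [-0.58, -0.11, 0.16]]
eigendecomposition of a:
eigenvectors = [[-0.90+0.00j, 0.23-0.22j, 0.23+0.22j], [-0.12+0.00j, (0.89+0j), 0.89-0.00j], [(-0.41+0j), -0.16+0.27j, (-0.16-0.27j)]]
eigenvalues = [(-1.15+0j), (0.87+0.45j), (0.87-0.45j)]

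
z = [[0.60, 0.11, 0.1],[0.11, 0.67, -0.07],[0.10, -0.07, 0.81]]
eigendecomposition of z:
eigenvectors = [[0.76,-0.58,0.29], [-0.55,-0.81,-0.18], [-0.34,0.02,0.94]]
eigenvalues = [0.48, 0.75, 0.85]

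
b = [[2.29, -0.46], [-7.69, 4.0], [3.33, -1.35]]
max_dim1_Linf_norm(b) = 7.69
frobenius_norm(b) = 9.67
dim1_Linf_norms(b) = [2.29, 7.69, 3.33]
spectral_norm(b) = 9.65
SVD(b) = [[-0.23, -0.86], [0.9, -0.37], [-0.37, -0.35]] @ diag([9.645956826427168, 0.6772864258960649]) @ [[-0.9,  0.44], [-0.44,  -0.90]]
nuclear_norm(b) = 10.32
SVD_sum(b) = [[2.04,-0.99], [-7.8,3.78], [3.23,-1.56]] + [[0.25, 0.53], [0.11, 0.22], [0.1, 0.21]]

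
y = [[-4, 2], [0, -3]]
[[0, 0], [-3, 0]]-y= [[4, -2], [-3, 3]]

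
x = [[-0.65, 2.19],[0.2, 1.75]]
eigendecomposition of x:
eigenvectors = [[-1.0, -0.65], [0.08, -0.76]]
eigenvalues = [-0.82, 1.92]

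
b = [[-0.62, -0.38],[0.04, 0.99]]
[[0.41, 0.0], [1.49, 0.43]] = b@[[-1.63, -0.28], [1.57, 0.45]]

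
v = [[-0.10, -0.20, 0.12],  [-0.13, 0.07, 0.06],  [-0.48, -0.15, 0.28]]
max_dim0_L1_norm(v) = 0.71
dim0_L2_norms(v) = [0.51, 0.26, 0.31]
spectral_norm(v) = 0.62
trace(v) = 0.25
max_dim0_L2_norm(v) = 0.51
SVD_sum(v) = [[-0.16,-0.06,0.1], [-0.09,-0.04,0.06], [-0.46,-0.18,0.29]] + [[0.06, -0.14, 0.01], [-0.04, 0.10, -0.01], [-0.01, 0.03, -0.0]] + [[0.00, 0.00, 0.01], [0.01, 0.0, 0.01], [-0.0, -0.0, -0.00]]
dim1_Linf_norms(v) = [0.2, 0.13, 0.48]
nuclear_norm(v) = 0.83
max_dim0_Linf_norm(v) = 0.48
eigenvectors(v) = [[(0.39-0.16j), 0.39+0.16j, -0.06+0.00j], [(0.18-0.08j), 0.18+0.08j, -0.45+0.00j], [(0.89+0j), 0.89-0.00j, -0.89+0.00j]]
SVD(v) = [[-0.33, 0.8, -0.51], [-0.18, -0.58, -0.79], [-0.93, -0.17, 0.34]] @ diag([0.6198700335768831, 0.19125589539326487, 0.016802498347397516]) @ [[0.81,0.31,-0.5], [0.40,-0.92,0.07], [-0.43,-0.26,-0.86]]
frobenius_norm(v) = 0.65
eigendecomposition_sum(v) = [[-0.04+0.08j,-0.11+0.04j,(0.06-0.02j)],  [(-0.02+0.04j),-0.05+0.02j,0.03-0.01j],  [(-0.15+0.12j),(-0.25-0.02j),0.14+0.00j]] + [[(-0.04-0.08j), (-0.11-0.04j), (0.06+0.02j)], [-0.02-0.04j, -0.05-0.02j, (0.03+0.01j)], [-0.15-0.12j, (-0.25+0.02j), 0.14-0.00j]] + [[-0.01-0.00j, 0.02-0.00j, 0.00+0.00j], [(-0.09-0j), 0.18-0.00j, 0j], [-0.18-0.00j, (0.35-0j), 0.01+0.00j]]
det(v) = 0.00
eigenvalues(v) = [(0.04+0.1j), (0.04-0.1j), (0.17+0j)]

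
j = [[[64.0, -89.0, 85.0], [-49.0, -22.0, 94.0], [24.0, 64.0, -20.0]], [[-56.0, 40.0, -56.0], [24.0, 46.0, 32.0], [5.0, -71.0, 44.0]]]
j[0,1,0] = -49.0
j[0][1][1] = -22.0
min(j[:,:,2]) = -56.0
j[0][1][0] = -49.0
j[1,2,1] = -71.0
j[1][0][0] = -56.0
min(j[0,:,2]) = -20.0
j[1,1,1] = 46.0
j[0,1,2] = 94.0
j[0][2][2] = -20.0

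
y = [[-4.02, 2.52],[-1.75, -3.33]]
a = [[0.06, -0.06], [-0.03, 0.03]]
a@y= [[-0.14,0.35], [0.07,-0.18]]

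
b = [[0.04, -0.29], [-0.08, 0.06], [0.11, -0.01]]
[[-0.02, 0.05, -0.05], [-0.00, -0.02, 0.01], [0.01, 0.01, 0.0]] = b @[[0.09, 0.12, 0.03], [0.07, -0.16, 0.16]]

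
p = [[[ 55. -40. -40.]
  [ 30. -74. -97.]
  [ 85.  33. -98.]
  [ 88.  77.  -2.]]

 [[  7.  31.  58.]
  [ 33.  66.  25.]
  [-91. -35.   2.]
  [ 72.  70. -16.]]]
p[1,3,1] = 70.0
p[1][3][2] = -16.0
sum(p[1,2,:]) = -124.0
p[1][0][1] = 31.0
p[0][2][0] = 85.0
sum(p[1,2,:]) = -124.0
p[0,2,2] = -98.0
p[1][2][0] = -91.0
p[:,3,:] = [[88.0, 77.0, -2.0], [72.0, 70.0, -16.0]]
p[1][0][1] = 31.0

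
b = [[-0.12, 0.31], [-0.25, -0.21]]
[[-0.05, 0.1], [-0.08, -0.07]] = b@[[0.34, 0.02], [-0.03, 0.33]]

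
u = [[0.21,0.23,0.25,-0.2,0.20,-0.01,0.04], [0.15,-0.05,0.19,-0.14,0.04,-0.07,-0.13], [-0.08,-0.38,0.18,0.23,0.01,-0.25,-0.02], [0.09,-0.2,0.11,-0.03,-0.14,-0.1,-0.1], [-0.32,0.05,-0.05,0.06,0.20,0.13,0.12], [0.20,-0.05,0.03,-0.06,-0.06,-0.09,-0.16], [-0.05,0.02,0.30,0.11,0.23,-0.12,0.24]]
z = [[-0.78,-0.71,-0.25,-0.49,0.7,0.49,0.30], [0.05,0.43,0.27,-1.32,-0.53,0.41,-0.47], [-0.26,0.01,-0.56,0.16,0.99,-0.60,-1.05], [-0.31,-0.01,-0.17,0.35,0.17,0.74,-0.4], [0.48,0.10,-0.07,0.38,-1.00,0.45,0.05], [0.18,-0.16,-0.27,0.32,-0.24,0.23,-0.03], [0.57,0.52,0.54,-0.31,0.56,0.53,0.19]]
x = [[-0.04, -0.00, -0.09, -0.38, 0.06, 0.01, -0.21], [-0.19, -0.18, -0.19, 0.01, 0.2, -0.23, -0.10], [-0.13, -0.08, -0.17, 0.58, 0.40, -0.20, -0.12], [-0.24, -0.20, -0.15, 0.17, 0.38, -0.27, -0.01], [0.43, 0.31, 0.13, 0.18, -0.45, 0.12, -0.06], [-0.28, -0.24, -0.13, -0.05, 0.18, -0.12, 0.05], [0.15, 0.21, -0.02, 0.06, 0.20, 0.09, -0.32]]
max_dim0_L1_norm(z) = 4.19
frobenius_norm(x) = 1.53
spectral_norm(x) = 1.20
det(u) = 0.00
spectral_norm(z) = 2.13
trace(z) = -1.14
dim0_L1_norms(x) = [1.46, 1.22, 0.88, 1.43, 1.87, 1.04, 0.87]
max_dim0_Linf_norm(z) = 1.32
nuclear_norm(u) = 2.19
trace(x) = -1.11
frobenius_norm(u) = 1.11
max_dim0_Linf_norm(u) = 0.38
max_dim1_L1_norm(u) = 1.15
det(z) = -0.01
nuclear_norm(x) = 2.81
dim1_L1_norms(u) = [1.14, 0.77, 1.15, 0.77, 0.93, 0.65, 1.07]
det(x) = 0.00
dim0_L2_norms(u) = [0.48, 0.5, 0.49, 0.36, 0.4, 0.34, 0.36]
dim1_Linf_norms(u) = [0.25, 0.19, 0.38, 0.2, 0.32, 0.2, 0.3]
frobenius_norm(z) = 3.51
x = u @ z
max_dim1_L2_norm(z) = 1.69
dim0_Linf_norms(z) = [0.78, 0.71, 0.56, 1.32, 1.0, 0.74, 1.05]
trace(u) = 0.66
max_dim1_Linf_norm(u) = 0.38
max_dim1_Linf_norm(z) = 1.32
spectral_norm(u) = 0.66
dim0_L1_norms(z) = [2.63, 1.94, 2.13, 3.33, 4.19, 3.45, 2.49]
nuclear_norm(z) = 7.94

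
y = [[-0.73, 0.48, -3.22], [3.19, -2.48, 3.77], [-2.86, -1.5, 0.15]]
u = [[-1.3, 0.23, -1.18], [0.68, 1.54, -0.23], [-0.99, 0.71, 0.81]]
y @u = [[4.46, -1.71, -1.86],[-9.57, -0.41, -0.14],[2.55, -2.86, 3.84]]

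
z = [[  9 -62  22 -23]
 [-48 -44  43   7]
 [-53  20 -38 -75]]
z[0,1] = -62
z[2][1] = 20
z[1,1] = -44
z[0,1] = -62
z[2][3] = -75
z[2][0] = -53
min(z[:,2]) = -38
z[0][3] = -23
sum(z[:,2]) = 27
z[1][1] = -44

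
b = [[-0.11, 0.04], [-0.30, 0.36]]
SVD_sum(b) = [[-0.07, 0.08], [-0.31, 0.35]] + [[-0.04, -0.04], [0.01, 0.01]]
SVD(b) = [[-0.21, -0.98], [-0.98, 0.21]] @ diag([0.47957045850000757, 0.057551501579823805]) @ [[0.66, -0.75],[0.75, 0.66]]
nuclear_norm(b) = 0.54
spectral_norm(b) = 0.48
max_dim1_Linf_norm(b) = 0.36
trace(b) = 0.25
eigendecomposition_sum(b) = [[-0.09, 0.01], [-0.06, 0.01]] + [[-0.02, 0.03], [-0.24, 0.35]]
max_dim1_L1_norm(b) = 0.66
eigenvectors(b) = [[-0.83,  -0.09], [-0.56,  -1.0]]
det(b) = -0.03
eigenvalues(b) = [-0.08, 0.33]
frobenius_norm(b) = 0.48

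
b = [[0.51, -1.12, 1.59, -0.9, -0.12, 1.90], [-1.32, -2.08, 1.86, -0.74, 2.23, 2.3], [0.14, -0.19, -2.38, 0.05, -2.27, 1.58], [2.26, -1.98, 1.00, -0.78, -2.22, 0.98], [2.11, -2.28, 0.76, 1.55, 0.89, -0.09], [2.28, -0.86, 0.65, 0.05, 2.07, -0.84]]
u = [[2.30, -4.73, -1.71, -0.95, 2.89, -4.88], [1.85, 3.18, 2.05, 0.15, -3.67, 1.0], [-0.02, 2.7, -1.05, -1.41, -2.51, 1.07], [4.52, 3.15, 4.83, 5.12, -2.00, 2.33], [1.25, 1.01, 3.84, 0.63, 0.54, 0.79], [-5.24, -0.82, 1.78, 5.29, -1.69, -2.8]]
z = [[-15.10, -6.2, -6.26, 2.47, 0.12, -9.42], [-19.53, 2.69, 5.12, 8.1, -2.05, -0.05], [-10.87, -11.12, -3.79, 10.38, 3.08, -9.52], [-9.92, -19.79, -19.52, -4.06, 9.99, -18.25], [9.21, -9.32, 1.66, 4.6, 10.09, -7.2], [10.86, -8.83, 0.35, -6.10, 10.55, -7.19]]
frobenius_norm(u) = 17.08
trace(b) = -4.68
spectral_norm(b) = 5.91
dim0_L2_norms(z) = [32.07, 26.94, 21.53, 15.95, 18.07, 24.82]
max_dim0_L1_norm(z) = 75.49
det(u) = 2708.42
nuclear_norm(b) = 19.13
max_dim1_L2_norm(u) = 9.45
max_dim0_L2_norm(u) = 7.63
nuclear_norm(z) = 104.88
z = b @ u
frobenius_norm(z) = 58.44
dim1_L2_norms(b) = [2.91, 4.51, 3.66, 4.07, 3.66, 3.37]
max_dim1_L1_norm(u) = 21.95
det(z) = -552397.89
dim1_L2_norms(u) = [7.98, 5.68, 4.22, 9.45, 4.32, 8.37]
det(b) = -203.67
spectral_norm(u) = 12.21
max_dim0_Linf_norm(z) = 19.79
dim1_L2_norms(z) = [20.01, 22.02, 21.54, 36.34, 18.69, 19.91]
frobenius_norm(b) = 9.14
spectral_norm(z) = 44.82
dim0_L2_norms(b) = [4.1, 3.93, 3.69, 2.09, 4.49, 3.62]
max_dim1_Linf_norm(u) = 5.29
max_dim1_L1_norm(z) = 81.53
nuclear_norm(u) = 34.25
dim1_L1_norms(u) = [17.46, 11.9, 8.76, 21.95, 8.06, 17.62]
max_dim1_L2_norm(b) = 4.51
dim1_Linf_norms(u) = [4.88, 3.67, 2.7, 5.12, 3.84, 5.29]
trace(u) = 7.29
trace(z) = -17.36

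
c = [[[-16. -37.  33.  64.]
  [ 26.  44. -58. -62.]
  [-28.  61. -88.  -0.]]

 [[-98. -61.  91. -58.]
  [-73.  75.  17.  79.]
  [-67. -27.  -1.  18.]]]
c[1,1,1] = 75.0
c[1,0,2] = 91.0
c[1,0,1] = -61.0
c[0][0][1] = -37.0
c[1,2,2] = -1.0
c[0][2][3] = -0.0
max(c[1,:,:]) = 91.0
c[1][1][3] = 79.0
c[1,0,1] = -61.0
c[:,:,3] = [[64.0, -62.0, -0.0], [-58.0, 79.0, 18.0]]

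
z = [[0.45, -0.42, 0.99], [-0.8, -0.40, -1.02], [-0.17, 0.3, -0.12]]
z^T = [[0.45, -0.8, -0.17], [-0.42, -0.40, 0.3], [0.99, -1.02, -0.12]]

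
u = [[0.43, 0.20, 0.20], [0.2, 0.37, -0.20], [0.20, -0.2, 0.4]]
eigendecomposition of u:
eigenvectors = [[-0.55, 0.81, -0.22],  [0.61, 0.21, -0.77],  [0.58, 0.55, 0.6]]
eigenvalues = [-0.0, 0.62, 0.58]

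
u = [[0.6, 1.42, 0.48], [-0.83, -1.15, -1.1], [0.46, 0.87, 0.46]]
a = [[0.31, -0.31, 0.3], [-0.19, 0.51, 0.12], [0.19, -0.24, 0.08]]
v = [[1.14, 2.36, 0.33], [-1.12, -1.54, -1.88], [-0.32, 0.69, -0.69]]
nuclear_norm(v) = 5.46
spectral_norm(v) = 3.55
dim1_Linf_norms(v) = [2.36, 1.88, 0.69]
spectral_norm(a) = 0.76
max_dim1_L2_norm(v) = 2.68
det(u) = -0.01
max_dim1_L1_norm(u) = 3.08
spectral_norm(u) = 2.60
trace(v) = -1.09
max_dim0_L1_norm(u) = 3.44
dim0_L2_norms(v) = [1.63, 2.9, 2.03]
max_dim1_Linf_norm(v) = 2.36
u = a @ v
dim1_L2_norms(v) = [2.64, 2.68, 1.03]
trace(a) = 0.90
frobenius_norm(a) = 0.83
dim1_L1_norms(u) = [2.5, 3.08, 1.79]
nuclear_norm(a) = 1.12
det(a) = -0.01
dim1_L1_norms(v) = [3.83, 4.54, 1.7]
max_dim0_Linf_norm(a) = 0.51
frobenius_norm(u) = 2.65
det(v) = 1.87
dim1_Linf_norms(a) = [0.31, 0.51, 0.24]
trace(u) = -0.09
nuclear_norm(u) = 3.10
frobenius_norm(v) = 3.90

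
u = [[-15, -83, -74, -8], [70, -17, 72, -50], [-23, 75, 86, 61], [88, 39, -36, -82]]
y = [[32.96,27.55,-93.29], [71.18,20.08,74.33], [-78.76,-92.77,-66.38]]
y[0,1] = 27.55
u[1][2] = 72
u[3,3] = -82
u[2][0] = -23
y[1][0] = 71.18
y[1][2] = 74.33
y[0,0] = 32.96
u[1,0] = 70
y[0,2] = -93.29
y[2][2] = -66.38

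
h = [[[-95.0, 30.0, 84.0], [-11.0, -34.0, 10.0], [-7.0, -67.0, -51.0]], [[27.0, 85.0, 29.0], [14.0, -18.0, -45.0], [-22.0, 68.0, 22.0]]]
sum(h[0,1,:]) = -35.0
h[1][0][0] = 27.0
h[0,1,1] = -34.0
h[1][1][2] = -45.0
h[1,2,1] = 68.0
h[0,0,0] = -95.0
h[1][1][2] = -45.0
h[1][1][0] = 14.0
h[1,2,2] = 22.0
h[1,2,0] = -22.0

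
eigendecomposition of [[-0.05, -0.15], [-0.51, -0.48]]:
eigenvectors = [[0.74, 0.26], [-0.67, 0.97]]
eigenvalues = [0.09, -0.62]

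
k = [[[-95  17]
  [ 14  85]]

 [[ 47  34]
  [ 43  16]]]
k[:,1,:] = [[14, 85], [43, 16]]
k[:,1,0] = [14, 43]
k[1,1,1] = 16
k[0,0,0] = -95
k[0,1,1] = 85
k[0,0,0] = -95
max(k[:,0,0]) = 47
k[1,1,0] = 43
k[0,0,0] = -95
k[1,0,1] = 34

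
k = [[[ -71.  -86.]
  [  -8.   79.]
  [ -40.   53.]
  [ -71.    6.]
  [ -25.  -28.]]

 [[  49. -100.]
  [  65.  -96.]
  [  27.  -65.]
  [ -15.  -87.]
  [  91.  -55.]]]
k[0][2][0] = -40.0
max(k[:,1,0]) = 65.0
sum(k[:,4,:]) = -17.0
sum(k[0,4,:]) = -53.0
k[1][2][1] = -65.0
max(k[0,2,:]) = 53.0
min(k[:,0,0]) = -71.0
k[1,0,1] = -100.0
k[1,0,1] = -100.0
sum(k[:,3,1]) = -81.0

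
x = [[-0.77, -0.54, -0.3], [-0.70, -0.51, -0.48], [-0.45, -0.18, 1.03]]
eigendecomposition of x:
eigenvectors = [[-0.71, -0.55, -0.08], [-0.68, 0.83, -0.25], [-0.18, -0.09, 0.96]]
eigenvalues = [-1.37, 0.0, 1.11]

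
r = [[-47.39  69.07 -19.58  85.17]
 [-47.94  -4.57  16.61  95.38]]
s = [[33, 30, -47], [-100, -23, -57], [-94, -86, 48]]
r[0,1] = 69.07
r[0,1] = 69.07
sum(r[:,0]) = -95.33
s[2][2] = 48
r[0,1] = 69.07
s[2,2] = 48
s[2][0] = -94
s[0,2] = -47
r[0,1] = 69.07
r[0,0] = -47.39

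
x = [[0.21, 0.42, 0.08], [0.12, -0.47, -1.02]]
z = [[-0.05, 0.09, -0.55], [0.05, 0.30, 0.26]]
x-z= [[0.26, 0.33, 0.63],  [0.07, -0.77, -1.28]]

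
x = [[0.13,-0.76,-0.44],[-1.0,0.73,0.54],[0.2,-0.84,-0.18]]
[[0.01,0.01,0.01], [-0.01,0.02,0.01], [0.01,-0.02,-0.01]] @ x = [[-0.01, -0.01, -0.00], [-0.02, 0.01, 0.01], [0.02, -0.01, -0.01]]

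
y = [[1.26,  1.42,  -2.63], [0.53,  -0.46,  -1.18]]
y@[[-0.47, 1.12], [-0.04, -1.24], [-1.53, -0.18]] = [[3.37, 0.12], [1.57, 1.38]]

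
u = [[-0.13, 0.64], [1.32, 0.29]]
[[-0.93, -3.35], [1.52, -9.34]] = u @[[1.41,  -5.67], [-1.16,  -6.39]]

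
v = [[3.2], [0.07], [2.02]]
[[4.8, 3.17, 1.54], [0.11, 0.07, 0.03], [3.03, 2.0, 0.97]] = v@ [[1.5, 0.99, 0.48]]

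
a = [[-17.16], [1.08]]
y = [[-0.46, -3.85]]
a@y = [[7.89, 66.07], [-0.5, -4.16]]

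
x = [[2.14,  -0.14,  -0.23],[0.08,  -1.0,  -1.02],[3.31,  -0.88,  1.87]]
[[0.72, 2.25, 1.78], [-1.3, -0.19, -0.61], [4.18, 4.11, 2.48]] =x @ [[0.48, 1.08, 0.88], [-0.05, -0.01, 0.62], [1.36, 0.28, 0.06]]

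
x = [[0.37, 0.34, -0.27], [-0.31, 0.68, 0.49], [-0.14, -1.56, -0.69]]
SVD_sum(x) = [[0.0,  0.18,  0.08], [0.01,  0.74,  0.34], [-0.03,  -1.55,  -0.72]] + [[0.41, 0.14, -0.31], [-0.27, -0.09, 0.20], [-0.08, -0.03, 0.06]] + [[-0.04, 0.02, -0.05], [-0.05, 0.03, -0.06], [-0.03, 0.02, -0.03]]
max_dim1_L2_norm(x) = 1.71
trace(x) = 0.36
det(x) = -0.14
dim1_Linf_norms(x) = [0.37, 0.68, 1.56]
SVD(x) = [[-0.11,-0.82,-0.56], [-0.43,0.54,-0.72], [0.9,0.16,-0.41]] @ diag([1.903960167457776, 0.643902727985415, 0.11672599379359108]) @ [[-0.02,-0.91,-0.42], [-0.77,-0.26,0.58], [0.64,-0.33,0.69]]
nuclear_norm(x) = 2.66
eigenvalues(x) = [(0.32+0.66j), (0.32-0.66j), (-0.27+0j)]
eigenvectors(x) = [[(-0.13+0.5j),  -0.13-0.50j,  0.49+0.00j], [-0.42-0.33j,  -0.42+0.33j,  -0.27+0.00j], [(0.67+0j),  0.67-0.00j,  (0.83+0j)]]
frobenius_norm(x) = 2.01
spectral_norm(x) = 1.90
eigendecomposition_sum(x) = [[(0.25+0.09j), (0.27-0.42j), (-0.06-0.19j)], [-0.19+0.19j, 0.29+0.43j, (0.2+0.02j)], [(0.04-0.34j), (-0.61-0.2j), -0.22+0.14j]] + [[(0.25-0.09j),(0.27+0.42j),-0.06+0.19j], [(-0.19-0.19j),0.29-0.43j,(0.2-0.02j)], [0.04+0.34j,(-0.61+0.2j),-0.22-0.14j]] + [[(-0.13-0j),  (-0.2+0j),  -0.15-0.00j], [(0.07+0j),  0.11-0.00j,  0.08+0.00j], [-0.22-0.00j,  (-0.33+0j),  -0.25-0.00j]]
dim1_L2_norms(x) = [0.57, 0.89, 1.71]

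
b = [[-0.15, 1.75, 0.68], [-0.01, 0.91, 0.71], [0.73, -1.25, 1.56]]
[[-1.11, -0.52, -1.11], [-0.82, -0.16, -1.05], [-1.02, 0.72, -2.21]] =b @ [[-1.72, -1.25, -1.34], [-0.64, -0.62, -0.34], [-0.36, 0.55, -1.06]]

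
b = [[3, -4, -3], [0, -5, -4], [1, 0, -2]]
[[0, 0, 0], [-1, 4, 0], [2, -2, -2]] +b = [[3, -4, -3], [-1, -1, -4], [3, -2, -4]]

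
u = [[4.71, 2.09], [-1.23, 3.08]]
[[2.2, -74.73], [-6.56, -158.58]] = u@[[1.20, 5.93], [-1.65, -49.12]]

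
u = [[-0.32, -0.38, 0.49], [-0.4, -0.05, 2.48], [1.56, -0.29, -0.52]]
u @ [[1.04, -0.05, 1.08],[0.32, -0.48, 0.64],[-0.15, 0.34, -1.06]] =[[-0.53, 0.36, -1.11], [-0.80, 0.89, -3.09], [1.61, -0.12, 2.05]]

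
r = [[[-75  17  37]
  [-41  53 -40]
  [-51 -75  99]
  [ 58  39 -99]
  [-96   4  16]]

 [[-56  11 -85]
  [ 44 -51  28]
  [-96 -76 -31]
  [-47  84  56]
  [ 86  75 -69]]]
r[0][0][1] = 17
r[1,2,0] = -96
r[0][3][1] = 39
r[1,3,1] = 84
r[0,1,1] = 53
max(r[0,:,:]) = 99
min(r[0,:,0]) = -96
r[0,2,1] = -75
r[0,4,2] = 16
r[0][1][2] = -40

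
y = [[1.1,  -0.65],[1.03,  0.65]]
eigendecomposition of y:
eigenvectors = [[0.17+0.60j, 0.17-0.60j], [0.78+0.00j, 0.78-0.00j]]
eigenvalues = [(0.88+0.79j), (0.88-0.79j)]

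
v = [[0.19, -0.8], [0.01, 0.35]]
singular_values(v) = [0.89, 0.08]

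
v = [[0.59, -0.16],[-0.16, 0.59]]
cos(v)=[[0.82, 0.09], [0.09, 0.82]]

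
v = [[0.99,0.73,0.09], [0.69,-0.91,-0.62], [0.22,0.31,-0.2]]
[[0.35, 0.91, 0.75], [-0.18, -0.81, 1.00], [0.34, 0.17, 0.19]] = v@[[-0.06, 0.33, 0.94],[0.66, 0.72, -0.21],[-0.75, 0.61, -0.26]]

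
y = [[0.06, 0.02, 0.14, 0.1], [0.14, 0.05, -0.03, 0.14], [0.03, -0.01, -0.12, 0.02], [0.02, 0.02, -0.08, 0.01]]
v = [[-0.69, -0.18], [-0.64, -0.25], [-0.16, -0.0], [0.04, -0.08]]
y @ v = [[-0.07, -0.02], [-0.12, -0.05], [0.01, -0.00], [-0.01, -0.01]]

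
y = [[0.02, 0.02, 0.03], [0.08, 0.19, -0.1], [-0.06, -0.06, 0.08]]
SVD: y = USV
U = [[-0.03, -0.64, 0.77], [-0.9, -0.31, -0.3], [0.43, -0.70, -0.57]]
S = [0.25, 0.05, 0.03]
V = [[-0.39,-0.78,0.49], [0.08,-0.56,-0.83], [0.92,-0.28,0.28]]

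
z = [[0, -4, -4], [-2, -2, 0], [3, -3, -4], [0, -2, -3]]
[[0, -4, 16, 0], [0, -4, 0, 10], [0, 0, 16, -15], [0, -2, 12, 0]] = z @[[0, 1, 0, -5], [0, 1, 0, 0], [0, 0, -4, 0]]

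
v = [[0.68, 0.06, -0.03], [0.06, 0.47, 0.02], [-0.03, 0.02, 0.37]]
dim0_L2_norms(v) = [0.68, 0.47, 0.37]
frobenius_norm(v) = 0.91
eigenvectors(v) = [[0.97, 0.22, 0.14], [0.25, -0.94, -0.25], [-0.07, -0.28, 0.96]]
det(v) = 0.12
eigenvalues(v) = [0.7, 0.46, 0.36]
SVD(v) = [[-0.97, 0.22, 0.14],[-0.25, -0.94, -0.25],[0.07, -0.28, 0.96]] @ diag([0.6976874776928054, 0.46181808750757347, 0.3604944347996211]) @ [[-0.97,-0.25,0.07],[0.22,-0.94,-0.28],[0.14,-0.25,0.96]]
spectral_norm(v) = 0.70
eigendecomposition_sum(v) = [[0.65, 0.17, -0.05], [0.17, 0.04, -0.01], [-0.05, -0.01, 0.0]] + [[0.02, -0.09, -0.03], [-0.09, 0.4, 0.12], [-0.03, 0.12, 0.04]] + [[0.01, -0.01, 0.05],[-0.01, 0.02, -0.09],[0.05, -0.09, 0.33]]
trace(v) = 1.52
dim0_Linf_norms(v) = [0.68, 0.47, 0.37]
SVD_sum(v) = [[0.65, 0.17, -0.05], [0.17, 0.04, -0.01], [-0.05, -0.01, 0.00]] + [[0.02, -0.09, -0.03],[-0.09, 0.4, 0.12],[-0.03, 0.12, 0.04]] + [[0.01, -0.01, 0.05], [-0.01, 0.02, -0.09], [0.05, -0.09, 0.33]]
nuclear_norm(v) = 1.52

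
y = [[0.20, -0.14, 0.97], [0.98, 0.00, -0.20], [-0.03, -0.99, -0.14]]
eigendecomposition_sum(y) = [[(0.21+0.33j), -0.21+0.29j, 0.33-0.03j], [0.35-0.06j, 0.17+0.28j, 0.09-0.29j], [-0.17+0.29j, (-0.3-0.04j), 0.15+0.24j]] + [[0.21-0.33j, (-0.21-0.29j), 0.33+0.03j], [0.35+0.06j, (0.17-0.28j), (0.09+0.29j)], [-0.17-0.29j, (-0.3+0.04j), 0.15-0.24j]] + [[-0.22+0.00j, 0.27+0.00j, 0.31-0.00j], [0.27-0.00j, -0.35-0.00j, -0.39+0.00j], [(0.31-0j), -0.39-0.00j, (-0.44+0j)]]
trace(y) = 0.06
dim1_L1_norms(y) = [1.31, 1.18, 1.16]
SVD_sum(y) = [[0.38, 0.33, 0.39], [0.28, 0.24, 0.28], [-0.37, -0.32, -0.38]] + [[-0.14, 0.08, 0.07], [0.69, -0.38, -0.35], [0.38, -0.21, -0.19]] + [[-0.04, -0.55, 0.50], [0.01, 0.14, -0.13], [-0.04, -0.47, 0.43]]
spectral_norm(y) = 1.00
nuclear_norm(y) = 3.00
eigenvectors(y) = [[(0.63+0j), 0.63-0.00j, (-0.47+0j)], [0.22-0.53j, 0.22+0.53j, 0.59+0.00j], [(0.24+0.47j), 0.24-0.47j, (0.66+0j)]]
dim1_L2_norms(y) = [1.0, 1.0, 1.0]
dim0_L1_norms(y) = [1.21, 1.13, 1.31]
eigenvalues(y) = [(0.53+0.85j), (0.53-0.85j), (-1+0j)]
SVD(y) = [[-0.64, 0.18, 0.75], [-0.46, -0.86, -0.19], [0.61, -0.47, 0.64]] @ diag([1.0025009487643044, 0.9996146758373041, 0.9986302356615041]) @ [[-0.60, -0.52, -0.61], [-0.8, 0.44, 0.41], [-0.06, -0.74, 0.68]]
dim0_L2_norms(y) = [1.0, 1.0, 1.0]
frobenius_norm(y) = 1.73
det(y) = -1.00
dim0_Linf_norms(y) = [0.98, 0.99, 0.97]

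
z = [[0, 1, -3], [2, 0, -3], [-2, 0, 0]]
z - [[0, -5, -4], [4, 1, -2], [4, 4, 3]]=[[0, 6, 1], [-2, -1, -1], [-6, -4, -3]]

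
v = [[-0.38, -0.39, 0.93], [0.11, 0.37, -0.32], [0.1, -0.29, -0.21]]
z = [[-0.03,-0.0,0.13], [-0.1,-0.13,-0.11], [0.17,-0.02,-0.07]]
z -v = [[0.35, 0.39, -0.80], [-0.21, -0.50, 0.21], [0.07, 0.27, 0.14]]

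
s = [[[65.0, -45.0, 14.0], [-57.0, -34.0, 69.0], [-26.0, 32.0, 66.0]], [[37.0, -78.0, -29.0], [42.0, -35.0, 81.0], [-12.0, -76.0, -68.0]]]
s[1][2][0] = -12.0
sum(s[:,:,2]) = 133.0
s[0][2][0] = -26.0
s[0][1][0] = -57.0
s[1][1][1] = -35.0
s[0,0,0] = 65.0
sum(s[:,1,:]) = 66.0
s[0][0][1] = -45.0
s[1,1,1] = -35.0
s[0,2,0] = -26.0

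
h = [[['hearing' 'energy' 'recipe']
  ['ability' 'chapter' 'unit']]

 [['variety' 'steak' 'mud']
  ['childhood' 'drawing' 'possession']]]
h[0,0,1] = 'energy'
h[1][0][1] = 'steak'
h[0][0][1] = 'energy'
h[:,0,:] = [['hearing', 'energy', 'recipe'], ['variety', 'steak', 'mud']]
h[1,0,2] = 'mud'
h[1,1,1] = 'drawing'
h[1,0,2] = 'mud'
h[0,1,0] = 'ability'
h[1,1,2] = 'possession'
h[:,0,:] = [['hearing', 'energy', 'recipe'], ['variety', 'steak', 'mud']]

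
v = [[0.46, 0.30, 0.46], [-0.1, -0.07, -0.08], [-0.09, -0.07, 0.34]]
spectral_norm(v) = 0.75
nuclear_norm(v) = 1.08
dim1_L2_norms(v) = [0.72, 0.15, 0.36]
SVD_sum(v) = [[0.42, 0.27, 0.51],[-0.08, -0.05, -0.1],[0.10, 0.06, 0.11]] + [[0.04, 0.03, -0.05], [-0.02, -0.01, 0.02], [-0.19, -0.13, 0.23]] + [[0.00, -0.0, -0.00],[0.0, -0.0, -0.0],[-0.0, 0.0, 0.00]]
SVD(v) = [[-0.96, 0.20, -0.21], [0.19, -0.09, -0.98], [-0.22, -0.97, 0.05]] @ diag([0.7451576792558462, 0.32837203268855664, 0.0034411036059459926]) @ [[-0.59, -0.38, -0.71],[0.58, 0.41, -0.7],[-0.56, 0.83, 0.02]]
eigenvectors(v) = [[-0.56+0.00j,(0.91+0j),(0.91-0j)],[(0.83+0j),(-0.19+0.02j),-0.19-0.02j],[(0.02+0j),-0.06+0.36j,-0.06-0.36j]]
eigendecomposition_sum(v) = [[0.00+0.00j, -0j, (-0+0j)], [-0.00-0.00j, (-0.01+0j), 0.00-0.00j], [(-0-0j), -0.00+0.00j, 0.00-0.00j]] + [[(0.23+0.08j), 0.15+0.06j, 0.23-0.47j],[-0.05-0.01j, -0.03-0.01j, -0.04+0.10j],[-0.04+0.09j, -0.03+0.05j, (0.17+0.12j)]] + [[(0.23-0.08j), 0.15-0.06j, (0.23+0.47j)], [(-0.05+0.01j), -0.03+0.01j, (-0.04-0.1j)], [(-0.04-0.09j), (-0.03-0.05j), 0.17-0.12j]]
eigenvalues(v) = [(-0+0j), (0.37+0.19j), (0.37-0.19j)]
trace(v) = 0.73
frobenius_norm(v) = 0.81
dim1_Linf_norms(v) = [0.46, 0.1, 0.34]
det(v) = -0.00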